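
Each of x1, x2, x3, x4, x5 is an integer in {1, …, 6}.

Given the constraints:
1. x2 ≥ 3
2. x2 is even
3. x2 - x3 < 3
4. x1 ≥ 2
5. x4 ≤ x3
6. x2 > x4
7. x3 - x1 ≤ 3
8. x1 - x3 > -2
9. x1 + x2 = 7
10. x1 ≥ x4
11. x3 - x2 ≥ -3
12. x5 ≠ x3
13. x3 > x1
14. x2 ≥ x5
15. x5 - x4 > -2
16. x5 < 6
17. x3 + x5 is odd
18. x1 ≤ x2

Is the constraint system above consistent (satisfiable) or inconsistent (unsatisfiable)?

Satisfiable

One satisfying assignment is x1 = 3, x2 = 4, x3 = 4, x4 = 3, x5 = 3.
For the less obvious constraints — constraint 3: x2 - x3 = 0; constraint 7: x3 - x1 = 1 — and the others hold by inspection.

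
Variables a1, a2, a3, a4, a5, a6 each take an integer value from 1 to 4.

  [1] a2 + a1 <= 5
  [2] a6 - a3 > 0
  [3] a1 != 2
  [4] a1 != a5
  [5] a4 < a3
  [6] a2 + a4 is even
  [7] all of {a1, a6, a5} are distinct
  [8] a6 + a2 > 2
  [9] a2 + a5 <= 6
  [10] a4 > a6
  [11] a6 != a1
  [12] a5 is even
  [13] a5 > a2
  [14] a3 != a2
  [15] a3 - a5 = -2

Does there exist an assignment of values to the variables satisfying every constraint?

Unsatisfiable

Constraints 2, 5, and 10 give a3 < a6, a6 < a4, a4 < a3. Chaining: a3 < a6 < a4 < a3, which forces a3 < a3 — impossible.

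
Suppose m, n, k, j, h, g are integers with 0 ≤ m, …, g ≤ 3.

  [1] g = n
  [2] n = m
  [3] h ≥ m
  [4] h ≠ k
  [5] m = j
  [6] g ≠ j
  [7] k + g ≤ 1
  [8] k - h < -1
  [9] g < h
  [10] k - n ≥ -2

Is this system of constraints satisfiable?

Unsatisfiable

From constraints 1, 2, and 5, g = n = m = j, so g = j. But constraint 6 says g ≠ j. Contradiction.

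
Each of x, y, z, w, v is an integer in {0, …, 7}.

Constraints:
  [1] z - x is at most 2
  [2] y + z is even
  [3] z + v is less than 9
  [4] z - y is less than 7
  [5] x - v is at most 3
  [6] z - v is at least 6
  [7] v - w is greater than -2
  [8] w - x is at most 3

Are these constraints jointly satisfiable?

Constraints 1, 5, and 6 give z − v ≥ 6, v − x ≥ -3, x − z ≥ -2.
Adding all 3 inequalities: the left sides telescope to 0, and the right sides sum to 6 + (-3) + (-2) = 1. So 0 ≥ 1, which is false.

Unsatisfiable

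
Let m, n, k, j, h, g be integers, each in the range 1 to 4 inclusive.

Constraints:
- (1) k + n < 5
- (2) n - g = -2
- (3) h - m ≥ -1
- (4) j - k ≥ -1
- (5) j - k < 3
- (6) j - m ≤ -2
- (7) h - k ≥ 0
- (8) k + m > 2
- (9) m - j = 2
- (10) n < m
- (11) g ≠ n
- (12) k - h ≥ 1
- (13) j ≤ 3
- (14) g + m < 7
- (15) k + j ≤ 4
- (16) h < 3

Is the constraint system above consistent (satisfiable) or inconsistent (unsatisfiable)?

Unsatisfiable

Constraints 3, 4, 6, and 12 give m − j ≥ 2, j − k ≥ -1, k − h ≥ 1, h − m ≥ -1.
Adding all 4 inequalities: the left sides telescope to 0, and the right sides sum to 2 + (-1) + 1 + (-1) = 1. So 0 ≥ 1, which is false.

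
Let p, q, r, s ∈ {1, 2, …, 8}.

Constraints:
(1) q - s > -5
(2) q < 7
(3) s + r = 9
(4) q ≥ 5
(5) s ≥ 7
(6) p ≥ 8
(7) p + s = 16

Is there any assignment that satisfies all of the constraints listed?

Satisfiable

Setting (p, q, r, s) = (8, 5, 1, 8) satisfies everything: constraint 1: q - s = -3; constraint 3: s + r = 9, and the others follow.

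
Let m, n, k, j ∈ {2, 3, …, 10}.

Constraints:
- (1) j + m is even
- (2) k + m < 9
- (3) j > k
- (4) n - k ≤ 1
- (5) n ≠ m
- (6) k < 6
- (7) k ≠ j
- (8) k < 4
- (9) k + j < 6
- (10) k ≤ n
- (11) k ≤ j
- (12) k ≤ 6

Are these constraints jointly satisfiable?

Satisfiable

The assignment m = 5, n = 2, k = 2, j = 3 works:
  constraint 2 holds since k + m = 7.
  constraint 4 holds since n - k = 0.
  constraint 9 holds since k + j = 5.
The rest check out directly.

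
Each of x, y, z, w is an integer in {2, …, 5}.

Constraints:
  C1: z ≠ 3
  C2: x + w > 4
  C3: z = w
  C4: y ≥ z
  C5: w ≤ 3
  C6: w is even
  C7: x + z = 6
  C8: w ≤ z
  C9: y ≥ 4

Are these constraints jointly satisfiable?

Satisfiable

The assignment x = 4, y = 4, z = 2, w = 2 works:
  constraint 2 holds since x + w = 6.
  constraint 7 holds since x + z = 6.
The rest check out directly.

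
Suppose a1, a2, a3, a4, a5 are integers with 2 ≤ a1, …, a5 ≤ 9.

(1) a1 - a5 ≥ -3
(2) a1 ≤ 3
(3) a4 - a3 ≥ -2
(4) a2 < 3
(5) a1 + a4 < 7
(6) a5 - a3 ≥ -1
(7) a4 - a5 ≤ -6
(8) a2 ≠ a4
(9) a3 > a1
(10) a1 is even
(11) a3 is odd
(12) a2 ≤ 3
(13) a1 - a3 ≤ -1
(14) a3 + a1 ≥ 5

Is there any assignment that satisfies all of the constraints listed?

Unsatisfiable

Constraints 1, 3, 7, and 13 give a5 − a4 ≥ 6, a4 − a3 ≥ -2, a3 − a1 ≥ 1, a1 − a5 ≥ -3.
Adding all 4 inequalities: the left sides telescope to 0, and the right sides sum to 6 + (-2) + 1 + (-3) = 2. So 0 ≥ 2, which is false.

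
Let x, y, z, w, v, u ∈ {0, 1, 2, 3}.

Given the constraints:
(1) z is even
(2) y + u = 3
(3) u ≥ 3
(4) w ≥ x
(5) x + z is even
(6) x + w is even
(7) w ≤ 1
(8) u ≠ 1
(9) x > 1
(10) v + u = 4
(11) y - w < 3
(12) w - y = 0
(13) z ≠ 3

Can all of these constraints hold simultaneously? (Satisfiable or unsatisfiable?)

From constraint 9: x ≥ 2. From constraints 4 and 7: x ≤ w and w ≤ 1, so x ≤ 1. But 1 < 2, so no value of x works.

Unsatisfiable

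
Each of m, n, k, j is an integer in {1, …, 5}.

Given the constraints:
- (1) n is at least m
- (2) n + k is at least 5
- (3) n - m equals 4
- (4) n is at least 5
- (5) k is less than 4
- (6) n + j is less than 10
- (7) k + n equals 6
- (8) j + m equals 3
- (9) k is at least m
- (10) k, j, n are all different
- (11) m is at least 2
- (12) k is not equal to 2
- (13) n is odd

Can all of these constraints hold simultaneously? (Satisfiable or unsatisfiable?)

Unsatisfiable

From constraints 9 and 11: k ≥ m ≥ 2. From constraint 4: n ≥ 5. Hence k + n ≥ 7. But constraint 7 requires k + n = 6, and 6 < 7. Contradiction.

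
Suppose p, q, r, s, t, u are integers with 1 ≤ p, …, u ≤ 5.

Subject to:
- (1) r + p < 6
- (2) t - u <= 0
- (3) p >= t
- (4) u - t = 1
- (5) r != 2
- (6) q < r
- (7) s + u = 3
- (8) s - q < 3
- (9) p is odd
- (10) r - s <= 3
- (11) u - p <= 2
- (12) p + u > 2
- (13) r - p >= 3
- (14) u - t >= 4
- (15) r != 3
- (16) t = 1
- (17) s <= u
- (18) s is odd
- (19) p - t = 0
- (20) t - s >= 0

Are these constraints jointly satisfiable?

Constraints 10, 11, 13, 14, and 20 give t − s ≥ 0, s − r ≥ -3, r − p ≥ 3, p − u ≥ -2, u − t ≥ 4.
Adding all 5 inequalities: the left sides telescope to 0, and the right sides sum to 0 + (-3) + 3 + (-2) + 4 = 2. So 0 ≥ 2, which is false.

Unsatisfiable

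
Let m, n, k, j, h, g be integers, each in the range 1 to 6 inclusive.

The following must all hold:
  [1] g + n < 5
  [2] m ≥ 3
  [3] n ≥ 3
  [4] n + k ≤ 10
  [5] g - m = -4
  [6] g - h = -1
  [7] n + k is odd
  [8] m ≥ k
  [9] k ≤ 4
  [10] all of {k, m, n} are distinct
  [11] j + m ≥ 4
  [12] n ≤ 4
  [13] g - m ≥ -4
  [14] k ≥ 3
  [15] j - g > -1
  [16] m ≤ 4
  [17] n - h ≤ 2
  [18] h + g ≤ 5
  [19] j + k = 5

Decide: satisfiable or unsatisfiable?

Constraints 2, 3, 9, 12, 14, and 16 confine each of k, m, n to the 2 values {3, 4}.
Constraint 10 requires all 3 of them to be distinct, but only 2 values are available — impossible by the pigeonhole principle.

Unsatisfiable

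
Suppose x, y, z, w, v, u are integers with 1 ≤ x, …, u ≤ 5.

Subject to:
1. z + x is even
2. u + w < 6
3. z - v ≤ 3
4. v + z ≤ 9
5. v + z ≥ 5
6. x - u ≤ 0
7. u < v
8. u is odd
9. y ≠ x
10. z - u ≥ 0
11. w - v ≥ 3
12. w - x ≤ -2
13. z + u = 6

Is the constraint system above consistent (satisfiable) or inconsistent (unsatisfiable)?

Constraints 3, 6, 10, 11, and 12 give v − z ≥ -3, z − u ≥ 0, u − x ≥ 0, x − w ≥ 2, w − v ≥ 3.
Adding all 5 inequalities: the left sides telescope to 0, and the right sides sum to (-3) + 0 + 0 + 2 + 3 = 2. So 0 ≥ 2, which is false.

Unsatisfiable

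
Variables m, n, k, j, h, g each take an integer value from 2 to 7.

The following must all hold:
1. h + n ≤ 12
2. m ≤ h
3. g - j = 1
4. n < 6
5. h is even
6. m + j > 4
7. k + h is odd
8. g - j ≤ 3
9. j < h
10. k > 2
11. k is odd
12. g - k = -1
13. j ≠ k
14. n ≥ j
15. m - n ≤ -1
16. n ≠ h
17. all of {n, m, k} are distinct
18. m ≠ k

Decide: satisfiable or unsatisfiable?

Take m = 2, n = 5, k = 7, j = 5, h = 6, g = 6. Then constraint 1: h + n = 11; constraint 3: g - j = 1; constraint 6: m + j = 7, and every other listed constraint is also met.

Satisfiable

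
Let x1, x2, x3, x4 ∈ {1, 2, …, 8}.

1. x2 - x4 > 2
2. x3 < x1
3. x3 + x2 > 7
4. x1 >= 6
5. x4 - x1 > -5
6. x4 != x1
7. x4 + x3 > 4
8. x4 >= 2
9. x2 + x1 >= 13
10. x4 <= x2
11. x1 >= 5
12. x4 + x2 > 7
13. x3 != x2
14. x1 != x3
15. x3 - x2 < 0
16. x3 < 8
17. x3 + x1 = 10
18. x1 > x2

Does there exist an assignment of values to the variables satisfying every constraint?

Satisfiable

Setting (x1, x2, x3, x4) = (7, 6, 3, 3) satisfies everything: constraint 1: x2 - x4 = 3; constraint 3: x3 + x2 = 9; constraint 5: x4 - x1 = -4, and the others follow.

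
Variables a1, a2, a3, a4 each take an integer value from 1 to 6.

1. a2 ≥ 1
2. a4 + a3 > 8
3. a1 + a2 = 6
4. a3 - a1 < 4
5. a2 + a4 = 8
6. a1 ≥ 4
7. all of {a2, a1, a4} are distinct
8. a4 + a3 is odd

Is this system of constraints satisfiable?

Satisfiable

Take a1 = 4, a2 = 2, a3 = 5, a4 = 6. Then constraint 2: a4 + a3 = 11; constraint 3: a1 + a2 = 6; constraint 4: a3 - a1 = 1, and every other listed constraint is also met.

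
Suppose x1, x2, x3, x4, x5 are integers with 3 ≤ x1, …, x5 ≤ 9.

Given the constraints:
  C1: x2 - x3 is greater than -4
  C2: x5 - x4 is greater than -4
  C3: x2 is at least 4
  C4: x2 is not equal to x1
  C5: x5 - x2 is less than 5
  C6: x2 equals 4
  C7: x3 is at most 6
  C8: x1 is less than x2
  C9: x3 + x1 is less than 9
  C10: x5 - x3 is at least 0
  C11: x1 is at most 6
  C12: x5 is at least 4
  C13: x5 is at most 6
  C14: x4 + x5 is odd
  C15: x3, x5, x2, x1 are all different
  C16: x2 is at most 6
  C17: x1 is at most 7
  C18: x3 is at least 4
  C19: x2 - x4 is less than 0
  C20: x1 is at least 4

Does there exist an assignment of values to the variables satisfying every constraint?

Constraints 3, 7, 11, 12, 13, 16, 18, and 20 confine each of x3, x5, x2, x1 to the 3 values {4, …, 6}.
Constraint 15 requires all 4 of them to be distinct, but only 3 values are available — impossible by the pigeonhole principle.

Unsatisfiable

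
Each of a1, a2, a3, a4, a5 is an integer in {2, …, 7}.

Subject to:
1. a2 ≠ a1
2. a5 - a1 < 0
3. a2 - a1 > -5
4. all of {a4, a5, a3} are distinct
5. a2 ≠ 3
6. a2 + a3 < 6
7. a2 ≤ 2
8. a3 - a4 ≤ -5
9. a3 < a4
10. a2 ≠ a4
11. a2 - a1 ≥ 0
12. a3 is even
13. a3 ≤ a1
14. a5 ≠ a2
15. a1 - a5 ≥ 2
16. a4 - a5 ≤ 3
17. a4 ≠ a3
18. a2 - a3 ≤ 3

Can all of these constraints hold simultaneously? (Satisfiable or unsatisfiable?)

Unsatisfiable

Constraints 8, 11, 15, 16, and 18 give a3 − a2 ≥ -3, a2 − a1 ≥ 0, a1 − a5 ≥ 2, a5 − a4 ≥ -3, a4 − a3 ≥ 5.
Adding all 5 inequalities: the left sides telescope to 0, and the right sides sum to (-3) + 0 + 2 + (-3) + 5 = 1. So 0 ≥ 1, which is false.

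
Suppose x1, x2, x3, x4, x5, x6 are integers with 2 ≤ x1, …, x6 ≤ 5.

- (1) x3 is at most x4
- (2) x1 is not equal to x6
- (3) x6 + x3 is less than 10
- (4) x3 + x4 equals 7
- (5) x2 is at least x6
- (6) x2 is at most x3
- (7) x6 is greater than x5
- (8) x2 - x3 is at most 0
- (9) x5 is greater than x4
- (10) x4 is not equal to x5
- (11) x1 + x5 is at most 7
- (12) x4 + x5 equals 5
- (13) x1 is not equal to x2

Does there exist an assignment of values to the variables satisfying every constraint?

Unsatisfiable

Constraints 1, 5, 7, 8, and 9 give x6 ≤ x2, x2 ≤ x3, x3 ≤ x4, x4 < x5, x5 < x6. Chaining: x6 ≤ x2 ≤ x3 ≤ x4 < x5 < x6, which forces x6 < x6 — impossible.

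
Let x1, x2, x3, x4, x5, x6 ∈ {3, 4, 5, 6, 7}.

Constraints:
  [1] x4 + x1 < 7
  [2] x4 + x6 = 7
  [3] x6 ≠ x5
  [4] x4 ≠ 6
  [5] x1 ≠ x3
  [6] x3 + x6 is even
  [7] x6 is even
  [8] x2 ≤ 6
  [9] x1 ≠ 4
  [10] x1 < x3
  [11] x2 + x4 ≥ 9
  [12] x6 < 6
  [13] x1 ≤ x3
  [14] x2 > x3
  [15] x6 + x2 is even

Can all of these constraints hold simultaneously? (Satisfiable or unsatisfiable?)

Satisfiable

The assignment x1 = 3, x2 = 6, x3 = 4, x4 = 3, x5 = 3, x6 = 4 works:
  constraint 1 holds since x4 + x1 = 6.
  constraint 2 holds since x4 + x6 = 7.
  constraint 11 holds since x2 + x4 = 9.
The rest check out directly.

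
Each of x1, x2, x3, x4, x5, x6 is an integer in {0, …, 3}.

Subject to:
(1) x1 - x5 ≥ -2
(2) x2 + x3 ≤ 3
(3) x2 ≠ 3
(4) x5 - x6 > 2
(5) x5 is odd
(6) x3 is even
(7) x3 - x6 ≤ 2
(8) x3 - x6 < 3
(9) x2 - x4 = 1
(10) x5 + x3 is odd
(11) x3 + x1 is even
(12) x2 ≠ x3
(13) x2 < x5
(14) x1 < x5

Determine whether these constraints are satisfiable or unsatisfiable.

The assignment x1 = 2, x2 = 1, x3 = 0, x4 = 0, x5 = 3, x6 = 0 works:
  constraint 1 holds since x1 - x5 = -1.
  constraint 2 holds since x2 + x3 = 1.
The rest check out directly.

Satisfiable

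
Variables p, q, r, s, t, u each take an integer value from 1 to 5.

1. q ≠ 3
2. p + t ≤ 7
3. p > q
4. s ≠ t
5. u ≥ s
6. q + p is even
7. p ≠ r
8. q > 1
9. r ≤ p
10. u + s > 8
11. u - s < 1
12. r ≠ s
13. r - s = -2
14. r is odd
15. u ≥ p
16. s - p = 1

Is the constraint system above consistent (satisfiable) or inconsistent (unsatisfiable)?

Satisfiable

Setting (p, q, r, s, t, u) = (4, 2, 3, 5, 1, 5) satisfies everything: constraint 2: p + t = 5; constraint 10: u + s = 10, and the others follow.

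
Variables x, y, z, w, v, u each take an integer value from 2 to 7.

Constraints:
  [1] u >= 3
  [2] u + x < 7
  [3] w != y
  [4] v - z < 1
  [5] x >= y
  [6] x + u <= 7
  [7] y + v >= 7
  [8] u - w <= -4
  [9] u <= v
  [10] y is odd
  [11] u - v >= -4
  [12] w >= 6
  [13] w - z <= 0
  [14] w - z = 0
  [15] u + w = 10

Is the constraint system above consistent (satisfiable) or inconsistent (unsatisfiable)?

One satisfying assignment is x = 3, y = 3, z = 7, w = 7, v = 5, u = 3.
For the less obvious constraints — constraint 2: u + x = 6; constraint 4: v - z = -2 — and the others hold by inspection.

Satisfiable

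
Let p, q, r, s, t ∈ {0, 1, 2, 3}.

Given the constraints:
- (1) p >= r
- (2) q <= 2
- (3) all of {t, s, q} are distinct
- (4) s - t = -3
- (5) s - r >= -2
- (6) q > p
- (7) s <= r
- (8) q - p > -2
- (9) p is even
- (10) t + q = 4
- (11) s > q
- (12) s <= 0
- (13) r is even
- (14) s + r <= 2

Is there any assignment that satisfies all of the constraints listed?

Unsatisfiable

Constraints 1, 6, 7, and 11 give p < q, q < s, s ≤ r, r ≤ p. Chaining: p < q < s ≤ r ≤ p, which forces p < p — impossible.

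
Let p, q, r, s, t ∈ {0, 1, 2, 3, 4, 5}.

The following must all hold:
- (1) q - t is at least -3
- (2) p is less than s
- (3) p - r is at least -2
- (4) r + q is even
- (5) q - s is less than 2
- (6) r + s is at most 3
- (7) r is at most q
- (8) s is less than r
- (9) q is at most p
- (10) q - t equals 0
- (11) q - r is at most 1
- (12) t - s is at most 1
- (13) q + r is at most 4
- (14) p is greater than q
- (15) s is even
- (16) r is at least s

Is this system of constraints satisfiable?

Constraints 2, 7, 8, and 9 give q ≤ p, p < s, s < r, r ≤ q. Chaining: q ≤ p < s < r ≤ q, which forces q < q — impossible.

Unsatisfiable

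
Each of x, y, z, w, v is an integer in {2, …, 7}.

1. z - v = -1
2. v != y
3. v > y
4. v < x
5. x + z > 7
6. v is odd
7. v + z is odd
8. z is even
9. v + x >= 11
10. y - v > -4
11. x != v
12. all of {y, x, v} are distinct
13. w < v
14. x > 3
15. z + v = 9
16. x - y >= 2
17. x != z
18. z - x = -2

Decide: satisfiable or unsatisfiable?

Satisfiable

One satisfying assignment is x = 6, y = 2, z = 4, w = 2, v = 5.
For the less obvious constraints — constraint 1: z - v = -1; constraint 5: x + z = 10; constraint 9: v + x = 11 — and the others hold by inspection.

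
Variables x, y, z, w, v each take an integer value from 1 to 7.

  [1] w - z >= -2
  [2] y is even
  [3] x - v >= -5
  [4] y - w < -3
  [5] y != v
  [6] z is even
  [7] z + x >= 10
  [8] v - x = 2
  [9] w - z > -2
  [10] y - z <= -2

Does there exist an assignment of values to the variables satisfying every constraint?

Satisfiable

The assignment x = 5, y = 2, z = 6, w = 7, v = 7 works:
  constraint 1 holds since w - z = 1.
  constraint 3 holds since x - v = -2.
  constraint 4 holds since y - w = -5.
The rest check out directly.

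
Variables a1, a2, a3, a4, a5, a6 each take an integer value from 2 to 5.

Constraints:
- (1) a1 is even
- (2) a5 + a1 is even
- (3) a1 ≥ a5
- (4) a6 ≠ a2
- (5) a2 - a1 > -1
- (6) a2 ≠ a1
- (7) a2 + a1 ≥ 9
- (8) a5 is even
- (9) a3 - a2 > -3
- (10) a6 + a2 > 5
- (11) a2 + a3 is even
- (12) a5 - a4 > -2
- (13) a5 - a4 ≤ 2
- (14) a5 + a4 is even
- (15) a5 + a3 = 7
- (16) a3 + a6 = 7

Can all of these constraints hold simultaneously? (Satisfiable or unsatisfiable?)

Try a1 = 4, a2 = 5, a3 = 5, a4 = 2, a5 = 2, a6 = 2.
Check constraint 5: a2 - a1 = 1; constraint 7: a2 + a1 = 9. The remaining constraints are straightforward to verify.

Satisfiable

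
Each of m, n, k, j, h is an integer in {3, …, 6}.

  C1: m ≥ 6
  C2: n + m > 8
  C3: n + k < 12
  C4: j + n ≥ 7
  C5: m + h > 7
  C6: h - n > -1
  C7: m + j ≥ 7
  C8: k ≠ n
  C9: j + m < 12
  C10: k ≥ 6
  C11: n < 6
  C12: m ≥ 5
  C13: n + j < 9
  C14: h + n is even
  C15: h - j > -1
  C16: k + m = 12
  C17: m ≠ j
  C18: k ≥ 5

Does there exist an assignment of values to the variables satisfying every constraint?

Satisfiable

The assignment m = 6, n = 4, k = 6, j = 3, h = 4 works:
  constraint 2 holds since n + m = 10.
  constraint 3 holds since n + k = 10.
The rest check out directly.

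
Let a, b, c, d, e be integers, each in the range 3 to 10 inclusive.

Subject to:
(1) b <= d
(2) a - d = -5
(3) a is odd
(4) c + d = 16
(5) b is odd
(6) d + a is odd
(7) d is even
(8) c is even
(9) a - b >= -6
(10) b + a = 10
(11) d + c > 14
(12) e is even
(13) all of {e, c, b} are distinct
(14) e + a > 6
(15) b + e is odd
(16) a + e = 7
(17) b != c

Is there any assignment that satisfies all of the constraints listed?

Take a = 3, b = 7, c = 8, d = 8, e = 4. Then constraint 2: a - d = -5; constraint 4: c + d = 16; constraint 9: a - b = -4, and every other listed constraint is also met.

Satisfiable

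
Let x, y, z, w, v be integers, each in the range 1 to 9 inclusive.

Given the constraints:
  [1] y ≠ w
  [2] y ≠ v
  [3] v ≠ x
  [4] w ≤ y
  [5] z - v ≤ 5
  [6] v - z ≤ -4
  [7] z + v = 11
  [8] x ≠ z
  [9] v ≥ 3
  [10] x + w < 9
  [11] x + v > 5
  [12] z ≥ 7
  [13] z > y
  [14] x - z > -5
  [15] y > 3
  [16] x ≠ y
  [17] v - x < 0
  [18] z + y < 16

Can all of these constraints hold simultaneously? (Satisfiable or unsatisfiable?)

One satisfying assignment is x = 5, y = 6, z = 8, w = 2, v = 3.
For the less obvious constraints — constraint 5: z - v = 5; constraint 6: v - z = -5; constraint 7: z + v = 11 — and the others hold by inspection.

Satisfiable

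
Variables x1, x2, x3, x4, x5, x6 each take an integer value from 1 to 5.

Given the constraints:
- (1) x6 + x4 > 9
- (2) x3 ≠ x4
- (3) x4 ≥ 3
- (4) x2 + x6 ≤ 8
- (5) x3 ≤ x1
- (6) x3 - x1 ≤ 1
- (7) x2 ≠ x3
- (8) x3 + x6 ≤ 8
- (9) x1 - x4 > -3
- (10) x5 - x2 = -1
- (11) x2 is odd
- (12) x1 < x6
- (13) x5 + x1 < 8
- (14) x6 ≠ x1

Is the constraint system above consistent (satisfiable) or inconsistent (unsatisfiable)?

The assignment x1 = 4, x2 = 3, x3 = 2, x4 = 5, x5 = 2, x6 = 5 works:
  constraint 1 holds since x6 + x4 = 10.
  constraint 4 holds since x2 + x6 = 8.
The rest check out directly.

Satisfiable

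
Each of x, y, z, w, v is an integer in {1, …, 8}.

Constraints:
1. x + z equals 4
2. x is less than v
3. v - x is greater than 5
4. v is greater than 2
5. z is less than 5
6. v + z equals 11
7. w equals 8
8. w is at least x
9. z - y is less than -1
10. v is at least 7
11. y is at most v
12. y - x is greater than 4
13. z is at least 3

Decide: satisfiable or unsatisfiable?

One satisfying assignment is x = 1, y = 7, z = 3, w = 8, v = 8.
For the less obvious constraints — constraint 1: x + z = 4; constraint 3: v - x = 7 — and the others hold by inspection.

Satisfiable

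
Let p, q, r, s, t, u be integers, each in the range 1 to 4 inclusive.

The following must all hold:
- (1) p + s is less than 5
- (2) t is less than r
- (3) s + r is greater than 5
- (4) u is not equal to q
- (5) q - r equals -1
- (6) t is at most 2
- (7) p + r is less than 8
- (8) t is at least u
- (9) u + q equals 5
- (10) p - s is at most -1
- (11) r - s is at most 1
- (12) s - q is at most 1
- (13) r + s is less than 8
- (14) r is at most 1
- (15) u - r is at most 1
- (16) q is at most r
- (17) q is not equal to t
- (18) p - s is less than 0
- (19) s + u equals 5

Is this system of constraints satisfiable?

Unsatisfiable

From constraints 6 and 8: u ≤ t ≤ 2. From constraints 14 and 16: q ≤ r ≤ 1. Hence u + q ≤ 3. But constraint 9 requires u + q = 5, and 5 > 3. Contradiction.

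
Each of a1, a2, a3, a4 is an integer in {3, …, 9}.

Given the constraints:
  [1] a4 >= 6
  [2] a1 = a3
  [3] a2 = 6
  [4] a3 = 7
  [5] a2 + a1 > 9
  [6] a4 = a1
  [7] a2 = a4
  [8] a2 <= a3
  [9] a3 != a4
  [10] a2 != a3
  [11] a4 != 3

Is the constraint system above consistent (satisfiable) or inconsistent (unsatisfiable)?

Unsatisfiable

Constraint 3 fixes a2 = 6 and constraint 4 fixes a3 = 7. Constraints 2, 6, and 7 give a2 = a4 = a1 = a3, so a2 = a3. But 6 ≠ 7 — contradiction.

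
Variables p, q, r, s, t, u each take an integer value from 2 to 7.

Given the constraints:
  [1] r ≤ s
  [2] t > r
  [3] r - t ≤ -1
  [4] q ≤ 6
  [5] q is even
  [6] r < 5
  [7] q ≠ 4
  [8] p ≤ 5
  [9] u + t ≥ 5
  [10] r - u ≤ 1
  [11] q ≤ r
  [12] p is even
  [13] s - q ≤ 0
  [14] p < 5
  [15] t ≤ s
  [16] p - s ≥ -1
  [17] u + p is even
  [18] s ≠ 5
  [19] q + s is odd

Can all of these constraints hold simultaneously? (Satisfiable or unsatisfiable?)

Constraints 2, 11, 13, and 15 give q ≤ r, r < t, t ≤ s, s ≤ q. Chaining: q ≤ r < t ≤ s ≤ q, which forces q < q — impossible.

Unsatisfiable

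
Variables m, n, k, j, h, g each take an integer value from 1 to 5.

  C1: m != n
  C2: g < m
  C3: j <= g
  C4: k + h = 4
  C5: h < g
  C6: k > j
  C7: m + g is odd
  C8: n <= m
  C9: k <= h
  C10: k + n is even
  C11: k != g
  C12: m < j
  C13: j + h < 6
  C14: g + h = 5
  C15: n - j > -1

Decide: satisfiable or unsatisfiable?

Constraints 2, 5, 6, 9, and 12 give g < m, m < j, j < k, k ≤ h, h < g. Chaining: g < m < j < k ≤ h < g, which forces g < g — impossible.

Unsatisfiable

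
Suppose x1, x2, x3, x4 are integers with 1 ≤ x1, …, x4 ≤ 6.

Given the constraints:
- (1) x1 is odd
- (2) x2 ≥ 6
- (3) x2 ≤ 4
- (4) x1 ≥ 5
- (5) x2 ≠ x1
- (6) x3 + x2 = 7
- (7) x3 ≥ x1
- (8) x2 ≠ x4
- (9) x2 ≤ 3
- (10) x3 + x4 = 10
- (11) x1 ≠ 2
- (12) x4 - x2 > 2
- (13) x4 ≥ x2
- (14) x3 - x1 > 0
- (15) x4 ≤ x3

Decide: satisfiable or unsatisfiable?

From constraints 4 and 7: x3 ≥ x1 ≥ 5. From constraints 2 and 13: x4 ≥ x2 ≥ 6. Hence x3 + x4 ≥ 11. But constraint 10 requires x3 + x4 = 10, and 10 < 11. Contradiction.

Unsatisfiable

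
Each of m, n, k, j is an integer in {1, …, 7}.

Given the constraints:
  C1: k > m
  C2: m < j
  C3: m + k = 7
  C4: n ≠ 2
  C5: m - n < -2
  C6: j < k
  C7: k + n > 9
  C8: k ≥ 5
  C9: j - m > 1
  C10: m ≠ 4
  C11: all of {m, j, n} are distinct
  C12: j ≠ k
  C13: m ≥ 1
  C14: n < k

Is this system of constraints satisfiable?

Setting (m, n, k, j) = (1, 4, 6, 5) satisfies everything: constraint 3: m + k = 7; constraint 5: m - n = -3, and the others follow.

Satisfiable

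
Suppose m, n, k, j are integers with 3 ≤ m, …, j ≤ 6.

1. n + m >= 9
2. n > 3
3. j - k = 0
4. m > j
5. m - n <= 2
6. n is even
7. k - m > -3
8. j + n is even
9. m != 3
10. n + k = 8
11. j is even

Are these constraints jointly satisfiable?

Satisfiable

One satisfying assignment is m = 6, n = 4, k = 4, j = 4.
For the less obvious constraints — constraint 1: n + m = 10; constraint 3: j - k = 0 — and the others hold by inspection.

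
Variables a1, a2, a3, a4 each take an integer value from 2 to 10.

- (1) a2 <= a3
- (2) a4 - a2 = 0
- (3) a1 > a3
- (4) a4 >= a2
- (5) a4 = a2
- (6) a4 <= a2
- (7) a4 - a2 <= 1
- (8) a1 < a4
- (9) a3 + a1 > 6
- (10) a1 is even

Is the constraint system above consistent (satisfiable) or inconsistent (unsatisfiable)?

Unsatisfiable

Constraints 1, 3, 6, and 8 give a1 < a4, a4 ≤ a2, a2 ≤ a3, a3 < a1. Chaining: a1 < a4 ≤ a2 ≤ a3 < a1, which forces a1 < a1 — impossible.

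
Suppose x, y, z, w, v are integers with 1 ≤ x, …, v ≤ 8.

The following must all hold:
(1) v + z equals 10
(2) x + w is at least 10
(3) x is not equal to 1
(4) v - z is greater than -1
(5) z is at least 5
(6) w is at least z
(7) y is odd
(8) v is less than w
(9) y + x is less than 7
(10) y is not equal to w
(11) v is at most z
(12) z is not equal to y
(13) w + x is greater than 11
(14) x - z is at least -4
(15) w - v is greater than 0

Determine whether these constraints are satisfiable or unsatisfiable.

One satisfying assignment is x = 4, y = 1, z = 5, w = 8, v = 5.
For the less obvious constraints — constraint 1: v + z = 10; constraint 2: x + w = 12 — and the others hold by inspection.

Satisfiable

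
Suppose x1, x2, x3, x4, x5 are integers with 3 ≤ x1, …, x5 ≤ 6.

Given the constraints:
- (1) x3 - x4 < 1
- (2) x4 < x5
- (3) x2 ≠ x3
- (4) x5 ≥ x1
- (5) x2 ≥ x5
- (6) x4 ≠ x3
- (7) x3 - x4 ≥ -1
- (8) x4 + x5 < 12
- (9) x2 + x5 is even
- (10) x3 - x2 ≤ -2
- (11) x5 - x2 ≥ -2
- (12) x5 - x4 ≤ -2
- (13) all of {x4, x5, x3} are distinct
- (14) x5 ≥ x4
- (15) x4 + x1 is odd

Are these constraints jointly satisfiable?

Unsatisfiable

Constraints 7, 10, 11, and 12 give x3 − x4 ≥ -1, x4 − x5 ≥ 2, x5 − x2 ≥ -2, x2 − x3 ≥ 2.
Adding all 4 inequalities: the left sides telescope to 0, and the right sides sum to (-1) + 2 + (-2) + 2 = 1. So 0 ≥ 1, which is false.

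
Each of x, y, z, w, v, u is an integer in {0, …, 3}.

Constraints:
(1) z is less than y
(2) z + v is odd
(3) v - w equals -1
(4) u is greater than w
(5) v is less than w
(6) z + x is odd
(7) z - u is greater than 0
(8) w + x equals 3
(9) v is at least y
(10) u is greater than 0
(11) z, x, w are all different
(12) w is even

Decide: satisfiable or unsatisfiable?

Unsatisfiable

Constraints 1, 4, 5, 7, and 9 give w < u, u < z, z < y, y ≤ v, v < w. Chaining: w < u < z < y ≤ v < w, which forces w < w — impossible.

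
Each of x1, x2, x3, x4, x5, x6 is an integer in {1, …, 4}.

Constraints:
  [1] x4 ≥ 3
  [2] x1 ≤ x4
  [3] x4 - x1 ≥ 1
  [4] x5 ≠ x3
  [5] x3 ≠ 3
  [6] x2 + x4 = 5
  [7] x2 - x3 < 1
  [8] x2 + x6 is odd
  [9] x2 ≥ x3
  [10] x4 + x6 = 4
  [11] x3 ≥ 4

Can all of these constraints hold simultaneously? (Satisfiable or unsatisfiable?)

From constraints 9 and 11: x2 ≥ x3 ≥ 4. From constraint 1: x4 ≥ 3. Hence x2 + x4 ≥ 7. But constraint 6 requires x2 + x4 = 5, and 5 < 7. Contradiction.

Unsatisfiable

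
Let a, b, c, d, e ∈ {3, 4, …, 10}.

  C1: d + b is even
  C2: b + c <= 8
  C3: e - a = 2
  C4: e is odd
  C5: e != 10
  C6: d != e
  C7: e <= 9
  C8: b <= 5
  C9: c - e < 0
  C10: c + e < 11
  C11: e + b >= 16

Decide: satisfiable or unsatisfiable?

Unsatisfiable

From constraint 7: e ≤ 9. From constraint 8: b ≤ 5. Hence e + b ≤ 14. But constraint 11 requires e + b ≥ 16, and 16 > 14. Contradiction.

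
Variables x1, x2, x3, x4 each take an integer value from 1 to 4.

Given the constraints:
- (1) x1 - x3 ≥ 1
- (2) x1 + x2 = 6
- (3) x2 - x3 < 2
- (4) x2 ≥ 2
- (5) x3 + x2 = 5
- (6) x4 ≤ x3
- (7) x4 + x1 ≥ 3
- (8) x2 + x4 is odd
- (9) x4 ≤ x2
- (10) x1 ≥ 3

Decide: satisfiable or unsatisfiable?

Take x1 = 4, x2 = 2, x3 = 3, x4 = 1. Then constraint 1: x1 - x3 = 1; constraint 2: x1 + x2 = 6; constraint 3: x2 - x3 = -1, and every other listed constraint is also met.

Satisfiable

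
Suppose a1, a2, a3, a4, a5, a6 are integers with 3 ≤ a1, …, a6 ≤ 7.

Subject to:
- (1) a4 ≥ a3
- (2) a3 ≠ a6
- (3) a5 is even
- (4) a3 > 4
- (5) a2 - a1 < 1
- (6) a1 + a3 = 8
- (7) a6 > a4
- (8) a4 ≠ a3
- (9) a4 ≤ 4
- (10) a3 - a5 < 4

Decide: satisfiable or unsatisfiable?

From constraint 4: a3 ≥ 5. From constraints 1 and 9: a3 ≤ a4 and a4 ≤ 4, so a3 ≤ 4. But 4 < 5, so no value of a3 works.

Unsatisfiable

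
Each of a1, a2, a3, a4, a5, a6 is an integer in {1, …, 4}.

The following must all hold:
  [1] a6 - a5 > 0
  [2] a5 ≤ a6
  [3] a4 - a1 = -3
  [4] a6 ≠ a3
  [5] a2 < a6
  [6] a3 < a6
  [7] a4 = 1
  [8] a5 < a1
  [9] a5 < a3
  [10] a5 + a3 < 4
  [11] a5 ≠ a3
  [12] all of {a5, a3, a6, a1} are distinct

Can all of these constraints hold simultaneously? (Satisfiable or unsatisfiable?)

Satisfiable

Try a1 = 4, a2 = 1, a3 = 2, a4 = 1, a5 = 1, a6 = 3.
Check constraint 1: a6 - a5 = 2; constraint 3: a4 - a1 = -3; constraint 10: a5 + a3 = 3. The remaining constraints are straightforward to verify.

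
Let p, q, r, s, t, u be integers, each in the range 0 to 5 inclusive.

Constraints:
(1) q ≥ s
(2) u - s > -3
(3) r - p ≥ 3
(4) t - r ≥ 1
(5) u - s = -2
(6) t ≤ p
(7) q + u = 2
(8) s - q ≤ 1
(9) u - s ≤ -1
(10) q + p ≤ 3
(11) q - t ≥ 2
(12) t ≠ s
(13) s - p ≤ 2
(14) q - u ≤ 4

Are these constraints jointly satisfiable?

Constraints 3, 4, 9, 11, 13, and 14 give u − q ≥ -4, q − t ≥ 2, t − r ≥ 1, r − p ≥ 3, p − s ≥ -2, s − u ≥ 1.
Adding all 6 inequalities: the left sides telescope to 0, and the right sides sum to (-4) + 2 + 1 + 3 + (-2) + 1 = 1. So 0 ≥ 1, which is false.

Unsatisfiable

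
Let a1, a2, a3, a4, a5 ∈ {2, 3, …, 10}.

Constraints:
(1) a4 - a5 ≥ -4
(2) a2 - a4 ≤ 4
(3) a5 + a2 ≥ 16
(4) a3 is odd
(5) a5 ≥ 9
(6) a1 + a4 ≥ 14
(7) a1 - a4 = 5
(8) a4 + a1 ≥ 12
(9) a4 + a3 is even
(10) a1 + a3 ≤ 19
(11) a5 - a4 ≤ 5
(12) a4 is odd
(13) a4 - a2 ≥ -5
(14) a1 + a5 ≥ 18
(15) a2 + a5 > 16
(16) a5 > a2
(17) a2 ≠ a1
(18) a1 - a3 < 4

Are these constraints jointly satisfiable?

Satisfiable

Take a1 = 10, a2 = 8, a3 = 7, a4 = 5, a5 = 9. Then constraint 1: a4 - a5 = -4; constraint 2: a2 - a4 = 3, and every other listed constraint is also met.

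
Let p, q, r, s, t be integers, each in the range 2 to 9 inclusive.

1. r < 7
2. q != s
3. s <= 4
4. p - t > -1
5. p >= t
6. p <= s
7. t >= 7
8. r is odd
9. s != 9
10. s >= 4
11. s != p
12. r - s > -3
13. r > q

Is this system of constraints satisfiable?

From constraints 5 and 7: p ≥ t and t ≥ 7, so p ≥ 7. From constraints 3 and 6: p ≤ s and s ≤ 4, so p ≤ 4. But 4 < 7, so no value of p works.

Unsatisfiable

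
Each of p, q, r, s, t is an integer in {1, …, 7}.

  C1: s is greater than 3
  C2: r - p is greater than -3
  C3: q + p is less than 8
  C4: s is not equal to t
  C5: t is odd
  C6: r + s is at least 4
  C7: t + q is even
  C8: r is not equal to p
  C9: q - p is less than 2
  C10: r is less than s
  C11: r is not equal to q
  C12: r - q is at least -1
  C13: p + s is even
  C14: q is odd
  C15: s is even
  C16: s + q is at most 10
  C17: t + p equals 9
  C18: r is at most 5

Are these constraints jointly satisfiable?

Satisfiable

The assignment p = 4, q = 3, r = 2, s = 4, t = 5 works:
  constraint 2 holds since r - p = -2.
  constraint 3 holds since q + p = 7.
The rest check out directly.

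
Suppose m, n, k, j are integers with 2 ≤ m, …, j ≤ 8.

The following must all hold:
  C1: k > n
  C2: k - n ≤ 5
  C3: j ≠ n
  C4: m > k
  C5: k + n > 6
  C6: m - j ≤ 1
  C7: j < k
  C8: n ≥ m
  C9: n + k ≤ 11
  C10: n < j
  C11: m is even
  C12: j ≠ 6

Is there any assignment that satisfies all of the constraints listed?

Constraints 4, 7, 8, and 10 give k < m, m ≤ n, n < j, j < k. Chaining: k < m ≤ n < j < k, which forces k < k — impossible.

Unsatisfiable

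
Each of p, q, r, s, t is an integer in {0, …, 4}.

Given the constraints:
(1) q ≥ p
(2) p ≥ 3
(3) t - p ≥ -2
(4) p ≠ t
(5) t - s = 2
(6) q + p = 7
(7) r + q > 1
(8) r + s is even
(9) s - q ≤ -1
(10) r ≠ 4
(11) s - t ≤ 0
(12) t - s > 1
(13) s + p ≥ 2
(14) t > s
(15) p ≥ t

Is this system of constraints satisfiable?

Satisfiable

Take p = 3, q = 4, r = 0, s = 0, t = 2. Then constraint 3: t - p = -1; constraint 5: t - s = 2; constraint 6: q + p = 7, and every other listed constraint is also met.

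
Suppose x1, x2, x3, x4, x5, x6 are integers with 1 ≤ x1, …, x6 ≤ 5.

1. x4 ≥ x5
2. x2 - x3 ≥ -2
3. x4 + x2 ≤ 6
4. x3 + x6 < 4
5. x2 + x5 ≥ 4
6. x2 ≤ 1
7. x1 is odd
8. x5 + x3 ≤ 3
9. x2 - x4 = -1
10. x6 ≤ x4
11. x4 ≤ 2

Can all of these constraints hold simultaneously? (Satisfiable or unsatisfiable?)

Unsatisfiable

From constraint 6: x2 ≤ 1. From constraints 1 and 11: x5 ≤ x4 ≤ 2. Hence x2 + x5 ≤ 3. But constraint 5 requires x2 + x5 ≥ 4, and 4 > 3. Contradiction.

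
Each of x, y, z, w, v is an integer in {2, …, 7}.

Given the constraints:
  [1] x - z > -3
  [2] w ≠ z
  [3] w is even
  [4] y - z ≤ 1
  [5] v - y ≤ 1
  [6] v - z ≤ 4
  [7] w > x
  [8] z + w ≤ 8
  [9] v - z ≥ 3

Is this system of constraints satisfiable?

Constraints 4, 5, and 9 give z − y ≥ -1, y − v ≥ -1, v − z ≥ 3.
Adding all 3 inequalities: the left sides telescope to 0, and the right sides sum to (-1) + (-1) + 3 = 1. So 0 ≥ 1, which is false.

Unsatisfiable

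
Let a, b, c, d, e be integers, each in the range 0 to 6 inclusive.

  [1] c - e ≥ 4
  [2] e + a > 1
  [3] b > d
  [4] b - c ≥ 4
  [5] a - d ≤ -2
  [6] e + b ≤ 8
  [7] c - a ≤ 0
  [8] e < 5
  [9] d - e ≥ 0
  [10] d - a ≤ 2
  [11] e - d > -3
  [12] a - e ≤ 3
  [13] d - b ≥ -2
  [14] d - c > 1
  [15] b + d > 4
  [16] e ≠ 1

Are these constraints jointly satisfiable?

Constraints 1, 4, 10, 12, and 13 give d − b ≥ -2, b − c ≥ 4, c − e ≥ 4, e − a ≥ -3, a − d ≥ -2.
Adding all 5 inequalities: the left sides telescope to 0, and the right sides sum to (-2) + 4 + 4 + (-3) + (-2) = 1. So 0 ≥ 1, which is false.

Unsatisfiable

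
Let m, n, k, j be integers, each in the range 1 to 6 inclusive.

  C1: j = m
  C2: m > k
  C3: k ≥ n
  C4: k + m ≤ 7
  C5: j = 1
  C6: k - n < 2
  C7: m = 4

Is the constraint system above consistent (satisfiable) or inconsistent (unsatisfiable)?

Constraint 5 fixes j = 1 and constraint 7 fixes m = 4, but constraint 1 requires j = m. Since 1 ≠ 4, contradiction.

Unsatisfiable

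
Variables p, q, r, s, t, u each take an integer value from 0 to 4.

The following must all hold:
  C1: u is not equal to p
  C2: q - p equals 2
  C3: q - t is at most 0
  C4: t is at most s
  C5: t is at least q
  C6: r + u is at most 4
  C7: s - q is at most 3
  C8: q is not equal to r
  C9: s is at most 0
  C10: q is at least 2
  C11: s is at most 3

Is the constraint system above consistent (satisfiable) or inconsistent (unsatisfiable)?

Unsatisfiable

From constraints 5 and 10: t ≥ q and q ≥ 2, so t ≥ 2. From constraints 4 and 9: t ≤ s and s ≤ 0, so t ≤ 0. But 0 < 2, so no value of t works.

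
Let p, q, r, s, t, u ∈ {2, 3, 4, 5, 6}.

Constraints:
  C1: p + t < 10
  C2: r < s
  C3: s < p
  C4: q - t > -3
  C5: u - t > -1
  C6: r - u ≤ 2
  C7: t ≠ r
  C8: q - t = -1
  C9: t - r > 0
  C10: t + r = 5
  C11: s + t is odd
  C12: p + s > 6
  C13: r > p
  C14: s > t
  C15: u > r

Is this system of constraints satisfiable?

Constraints 3, 9, 13, and 14 give p < r, r < t, t < s, s < p. Chaining: p < r < t < s < p, which forces p < p — impossible.

Unsatisfiable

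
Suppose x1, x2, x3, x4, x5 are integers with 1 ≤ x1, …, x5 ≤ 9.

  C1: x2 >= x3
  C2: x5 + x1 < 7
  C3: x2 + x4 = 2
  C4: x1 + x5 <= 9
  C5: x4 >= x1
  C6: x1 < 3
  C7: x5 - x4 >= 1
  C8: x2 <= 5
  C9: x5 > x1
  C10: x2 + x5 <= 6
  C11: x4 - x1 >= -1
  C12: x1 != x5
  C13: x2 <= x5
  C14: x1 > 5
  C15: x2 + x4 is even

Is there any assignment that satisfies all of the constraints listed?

From constraint 14: x1 ≥ 6. From constraint 6: x1 ≤ 2. But 2 < 6, so no value of x1 works.

Unsatisfiable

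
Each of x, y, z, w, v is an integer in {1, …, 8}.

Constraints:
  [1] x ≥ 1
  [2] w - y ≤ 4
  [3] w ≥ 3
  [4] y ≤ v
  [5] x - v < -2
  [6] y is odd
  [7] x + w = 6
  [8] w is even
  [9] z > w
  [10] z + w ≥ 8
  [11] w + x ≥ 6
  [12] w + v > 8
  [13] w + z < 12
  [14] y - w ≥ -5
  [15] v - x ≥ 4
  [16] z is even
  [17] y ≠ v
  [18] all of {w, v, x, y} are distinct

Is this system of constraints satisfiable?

Satisfiable

The assignment x = 2, y = 1, z = 6, w = 4, v = 7 works:
  constraint 2 holds since w - y = 3.
  constraint 5 holds since x - v = -5.
  constraint 7 holds since x + w = 6.
The rest check out directly.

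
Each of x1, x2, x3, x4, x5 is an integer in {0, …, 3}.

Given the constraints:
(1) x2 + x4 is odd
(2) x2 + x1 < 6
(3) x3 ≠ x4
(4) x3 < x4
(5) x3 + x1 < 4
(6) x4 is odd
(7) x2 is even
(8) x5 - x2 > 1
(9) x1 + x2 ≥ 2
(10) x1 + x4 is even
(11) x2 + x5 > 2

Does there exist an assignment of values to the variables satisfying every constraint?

The assignment x1 = 3, x2 = 0, x3 = 0, x4 = 3, x5 = 3 works:
  constraint 2 holds since x2 + x1 = 3.
  constraint 5 holds since x3 + x1 = 3.
The rest check out directly.

Satisfiable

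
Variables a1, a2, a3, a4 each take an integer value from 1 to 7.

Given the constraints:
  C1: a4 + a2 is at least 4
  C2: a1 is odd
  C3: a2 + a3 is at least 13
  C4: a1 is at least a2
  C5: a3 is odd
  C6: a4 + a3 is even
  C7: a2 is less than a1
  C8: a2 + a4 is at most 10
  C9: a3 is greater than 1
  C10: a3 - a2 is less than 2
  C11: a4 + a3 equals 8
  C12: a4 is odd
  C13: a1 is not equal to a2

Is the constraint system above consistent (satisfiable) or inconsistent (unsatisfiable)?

Satisfiable

The assignment a1 = 7, a2 = 6, a3 = 7, a4 = 1 works:
  constraint 1 holds since a4 + a2 = 7.
  constraint 3 holds since a2 + a3 = 13.
  constraint 8 holds since a2 + a4 = 7.
The rest check out directly.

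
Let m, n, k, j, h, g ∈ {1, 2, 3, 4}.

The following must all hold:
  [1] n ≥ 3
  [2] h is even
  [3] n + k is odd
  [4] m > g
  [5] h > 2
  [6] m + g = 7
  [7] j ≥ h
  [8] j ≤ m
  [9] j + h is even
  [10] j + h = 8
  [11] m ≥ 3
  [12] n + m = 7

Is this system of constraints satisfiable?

Satisfiable

The assignment m = 4, n = 3, k = 4, j = 4, h = 4, g = 3 works:
  constraint 6 holds since m + g = 7.
  constraint 10 holds since j + h = 8.
The rest check out directly.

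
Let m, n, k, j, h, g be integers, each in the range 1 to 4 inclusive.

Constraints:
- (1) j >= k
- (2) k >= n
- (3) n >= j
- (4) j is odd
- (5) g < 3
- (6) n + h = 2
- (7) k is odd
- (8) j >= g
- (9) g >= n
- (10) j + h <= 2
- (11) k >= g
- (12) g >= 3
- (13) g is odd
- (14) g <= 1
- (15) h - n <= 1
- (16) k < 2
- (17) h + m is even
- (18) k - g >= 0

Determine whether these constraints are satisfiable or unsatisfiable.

From constraints 11 and 12: k ≥ g and g ≥ 3, so k ≥ 3. From constraint 16: k ≤ 1. But 1 < 3, so no value of k works.

Unsatisfiable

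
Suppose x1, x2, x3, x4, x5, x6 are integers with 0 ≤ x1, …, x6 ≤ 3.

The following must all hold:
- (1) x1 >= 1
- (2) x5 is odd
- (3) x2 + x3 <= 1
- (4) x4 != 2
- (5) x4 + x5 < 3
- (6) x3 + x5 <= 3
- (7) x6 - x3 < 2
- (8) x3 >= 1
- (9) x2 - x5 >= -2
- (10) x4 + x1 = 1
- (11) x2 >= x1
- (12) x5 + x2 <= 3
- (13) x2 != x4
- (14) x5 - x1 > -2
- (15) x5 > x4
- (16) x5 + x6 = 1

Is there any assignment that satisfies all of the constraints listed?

Unsatisfiable

From constraints 1 and 11: x2 ≥ x1 ≥ 1. From constraint 8: x3 ≥ 1. Hence x2 + x3 ≥ 2. But constraint 3 requires x2 + x3 ≤ 1, and 1 < 2. Contradiction.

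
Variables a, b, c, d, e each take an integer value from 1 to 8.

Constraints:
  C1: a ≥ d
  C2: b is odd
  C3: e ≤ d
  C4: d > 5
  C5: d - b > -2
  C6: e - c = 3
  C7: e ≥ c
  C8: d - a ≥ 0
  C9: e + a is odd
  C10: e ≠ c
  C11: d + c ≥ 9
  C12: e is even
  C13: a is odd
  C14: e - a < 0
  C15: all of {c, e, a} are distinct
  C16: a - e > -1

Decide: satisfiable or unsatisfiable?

Satisfiable

Try a = 7, b = 7, c = 3, d = 7, e = 6.
Check constraint 5: d - b = 0; constraint 6: e - c = 3. The remaining constraints are straightforward to verify.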